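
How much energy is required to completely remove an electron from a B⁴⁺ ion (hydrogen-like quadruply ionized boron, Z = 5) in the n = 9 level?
4.199 eV

The ionization energy is the energy needed to remove the electron completely (n → ∞).

For a hydrogen-like ion with Z = 5, E_n = -13.6057 Z² / n² eV.

At n = 9: E_9 = -13.6057 × 5² / 9² = -4.199290 eV
At n = ∞: E_∞ = 0 eV

Ionization energy = E_∞ - E_9 = 0 - (-4.199290) = 4.199290 eV
Ionization energy ≈ 4.199 eV

This is also called the binding energy of the electron in state n = 9.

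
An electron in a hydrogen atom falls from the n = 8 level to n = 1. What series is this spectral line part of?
Lyman series

The spectral series in hydrogen are named based on the final (lower) energy level:
- Lyman series: n_final = 1 (ultraviolet)
- Balmer series: n_final = 2 (visible/near-UV)
- Paschen series: n_final = 3 (infrared)
- Brackett series: n_final = 4 (infrared)
- Pfund series: n_final = 5 (far infrared)

Since this transition ends at n = 1, it belongs to the Lyman series.

For reference, this 8 → 1 line has photon energy
ΔE = 13.6057 eV × (1/1² - 1/8²) = 13.3931 eV,
corresponding to wavelength λ = hc/ΔE = 1239.84 eV·nm / 13.3931 eV = 92.57 nm in the ultraviolet region.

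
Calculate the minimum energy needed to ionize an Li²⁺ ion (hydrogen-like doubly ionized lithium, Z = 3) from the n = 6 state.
3.40 eV

The ionization energy is the energy needed to remove the electron completely (n → ∞).

For a hydrogen-like ion with Z = 3, E_n = -13.6057 Z² / n² eV.

At n = 6: E_6 = -13.6057 × 3² / 6² = -3.40143 eV
At n = ∞: E_∞ = 0 eV

Ionization energy = E_∞ - E_6 = 0 - (-3.40143) = 3.40143 eV
Ionization energy ≈ 3.40 eV

This is also called the binding energy of the electron in state n = 6.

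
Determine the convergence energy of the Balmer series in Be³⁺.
54.4228 eV

The series limit corresponds to the transition from n = ∞ to n = 2.
This is the highest energy (shortest wavelength) transition in the Balmer series.

E_∞ = 0 eV
E_2 = -13.6057 × 4² / 2² = -54.4228 eV

Energy at series limit:
ΔE = E_∞ - E_2 = 0 - (-54.4228) = 54.4228 eV

This energy equals the ionization energy from the n = 2 state of Be³⁺.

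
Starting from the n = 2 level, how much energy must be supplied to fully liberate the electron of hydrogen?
3.40 eV

The ionization energy is the energy needed to remove the electron completely (n → ∞).

For hydrogen, E_n = -13.6057 eV / n².

At n = 2: E_2 = -13.6057 / 2² = -3.40143 eV
At n = ∞: E_∞ = 0 eV

Ionization energy = E_∞ - E_2 = 0 - (-3.40143) = 3.40143 eV
Ionization energy ≈ 3.40 eV

This is also called the binding energy of the electron in state n = 2.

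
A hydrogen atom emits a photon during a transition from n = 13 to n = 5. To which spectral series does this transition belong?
Pfund series

The spectral series in hydrogen are named based on the final (lower) energy level:
- Lyman series: n_final = 1 (ultraviolet)
- Balmer series: n_final = 2 (visible/near-UV)
- Paschen series: n_final = 3 (infrared)
- Brackett series: n_final = 4 (infrared)
- Pfund series: n_final = 5 (far infrared)

Since this transition ends at n = 5, it belongs to the Pfund series.

For reference, this 13 → 5 line has photon energy
ΔE = 13.6057 eV × (1/5² - 1/13²) = 0.463720899 eV,
corresponding to wavelength λ = hc/ΔE = 1239.84 eV·nm / 0.463720899 eV = 2673.677 nm in the far infrared region.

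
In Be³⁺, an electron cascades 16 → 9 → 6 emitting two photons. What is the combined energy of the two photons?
5.19662 eV

The energy levels of Be³⁺ are E_n = -13.6057 × 4² / n² eV.

First transition (16 → 9):
ΔE₁ = |E_9 - E_16|
ΔE₁ = |-2.68754567901 - (-0.85035625000)| = 1.83718943 eV

Second transition (9 → 6):
ΔE₂ = |E_6 - E_9|
ΔE₂ = |-6.04697777778 - (-2.68754567901)| = 3.35943210 eV

Total energy released:
E_total = ΔE₁ + ΔE₂ = 1.83718943 + 3.35943210 = 5.19662 eV

Note: This equals the direct transition 16 → 6: 5.19662 eV ✓
Energy is conserved regardless of the path taken.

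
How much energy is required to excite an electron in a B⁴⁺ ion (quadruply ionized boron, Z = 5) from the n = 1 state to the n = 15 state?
338.63076 eV

The energy levels of a hydrogen-like atom are E_n = -13.6057 Z² eV / n².

Energy at n = 1: E_1 = -13.6057 × 5² / 1² = -340.14250000 eV
Energy at n = 15: E_15 = -13.6057 × 5² / 15² = -1.51174444 eV

The excitation energy is the difference:
ΔE = E_15 - E_1
ΔE = -1.51174444 - (-340.14250000)
ΔE = 338.63076 eV

Since this is positive, energy must be absorbed (photon absorption).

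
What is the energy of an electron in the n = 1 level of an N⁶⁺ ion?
-666.6793 eV

For hydrogen-like ions, the energy levels scale with Z²:
E_n = -13.6057 Z² / n² eV

For N⁶⁺ (Z = 7) at n = 1:
E_1 = -13.6057 × 7² / 1²
E_1 = -13.6057 × 49 / 1
E_1 = -666.6793 / 1
E_1 = -666.6793 eV

The energy is 49 times more negative than hydrogen at the same n due to the stronger nuclear charge.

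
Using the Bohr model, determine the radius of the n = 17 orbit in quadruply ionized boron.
3.058644 nm (or 30.586443 Å)

The Bohr radius formula is:
r_n = n² a₀ / Z

where a₀ = 0.052917721 nm is the Bohr radius.

For B⁴⁺ (Z = 5) at n = 17:
r_17 = 17² × 0.052917721 nm / 5
r_17 = 289 × 0.052917721 nm / 5
r_17 = 15.2932214 nm / 5
r_17 = 3.058644 nm

The electron orbits at approximately 3.058644 nm from the nucleus.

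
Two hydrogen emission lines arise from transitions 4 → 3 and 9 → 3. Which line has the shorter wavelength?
9 → 3

Calculate the energy for each transition:

Transition 4 → 3:
ΔE₁ = |E_3 - E_4| = |-13.6057/3² - (-13.6057/4²)|
ΔE₁ = |-1.511744444444 - (-0.850356250000)| = 0.661388194 eV

Transition 9 → 3:
ΔE₂ = |E_3 - E_9| = |-13.6057/3² - (-13.6057/9²)|
ΔE₂ = |-1.511744444444 - (-0.167971604938)| = 1.343772840 eV

Since 1.343772840 eV > 0.661388194 eV, the transition 9 → 3 emits the more energetic photon.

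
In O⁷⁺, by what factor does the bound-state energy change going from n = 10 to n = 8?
1.562500

Using E_n = -13.6057 Z² / n² eV with Z = 8:

E_8 = -13.6057 × 8² / 8² = -870.7648 / 64 = -13.605700000000 eV
E_10 = -13.6057 × 8² / 10² = -870.7648 / 100 = -8.707648000000 eV

The ratio is:
E_8/E_10 = (-13.605700000000) / (-8.707648000000)
E_8/E_10 = (-870.7648/64) / (-870.7648/100)
E_8/E_10 = 100/64
E_8/E_10 = 1.562500
(Note: the Z² factors cancel in the ratio.)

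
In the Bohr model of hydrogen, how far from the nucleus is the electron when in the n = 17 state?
15.2932 nm (or 152.9322 Å)

The Bohr radius formula is:
r_n = n² a₀ / Z

where a₀ = 0.0529177 nm is the Bohr radius.

For H (Z = 1) at n = 17:
r_17 = 17² × 0.0529177 nm / 1
r_17 = 289 × 0.0529177 nm / 1
r_17 = 15.29322 nm / 1
r_17 = 15.2932 nm

The electron orbits at approximately 15.2932 nm from the nucleus.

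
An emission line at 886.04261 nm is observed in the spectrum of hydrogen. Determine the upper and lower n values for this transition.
n = 11 → n = 3

First, find the photon energy from the wavelength (hc = 1239.84 eV·nm):
E = hc/λ = 1239.84 eV·nm / 886.04261 nm = 1.3993006 eV

The energy levels of hydrogen satisfy E_n = -13.6057 / n² eV, so an emission n_i → n_f releases
ΔE = 13.6057 × (1/n_f² − 1/n_i²) eV.

Setting ΔE equal to the photon energy:
1/n_f² − 1/n_i² = 1.3993006 / 13.6057 = 0.10284665

Since 1/n_i² must be positive, we need 1/n_f² > 0.10284665, i.e. n_f ≤ 3. For each allowed n_f, solve n_i = (1/n_f² − 0.10284665)^(−1/2) and check whether it is a whole number:
  n_f = 1: 1/n_i² = 1.00000000 − 0.10284665 = 0.89715335 → n_i = 1.056  (not an integer) ✗
  n_f = 2: 1/n_i² = 0.25000000 − 0.10284665 = 0.14715335 → n_i = 2.607  (not an integer) ✗
  n_f = 3: 1/n_i² = 0.11111111 − 0.10284665 = 0.00826446 → n_i = 11.000  → integer, n_i = 11 ✓

Only n_f = 3 gives an integer upper level, n_i = 11.

The transition is from n = 11 to n = 3 (emission).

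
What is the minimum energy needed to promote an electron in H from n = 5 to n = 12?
0.450 eV

The energy levels of a hydrogen-like atom are E_n = -13.6057 eV / n².

Energy at n = 5: E_5 = -13.6057 / 5² = -0.544228 eV
Energy at n = 12: E_12 = -13.6057 / 12² = -0.094484 eV

The excitation energy is the difference:
ΔE = E_12 - E_5
ΔE = -0.094484 - (-0.544228)
ΔE = 0.450 eV

Since this is positive, energy must be absorbed (photon absorption).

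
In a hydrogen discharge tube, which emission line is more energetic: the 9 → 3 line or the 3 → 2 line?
3 → 2

Calculate the energy for each transition:

Transition 9 → 3:
ΔE₁ = |E_3 - E_9| = |-13.6057/3² - (-13.6057/9²)|
ΔE₁ = |-1.5117444444 - (-0.1679716049)| = 1.3437728 eV

Transition 3 → 2:
ΔE₂ = |E_2 - E_3| = |-13.6057/2² - (-13.6057/3²)|
ΔE₂ = |-3.4014250000 - (-1.5117444444)| = 1.8896806 eV

Since 1.8896806 eV > 1.3437728 eV, the transition 3 → 2 emits the more energetic photon.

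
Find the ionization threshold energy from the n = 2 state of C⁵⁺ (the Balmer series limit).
122.451 eV

The series limit corresponds to the transition from n = ∞ to n = 2.
This is the highest energy (shortest wavelength) transition in the Balmer series.

E_∞ = 0 eV
E_2 = -13.6057 × 6² / 2² = -122.451 eV

Energy at series limit:
ΔE = E_∞ - E_2 = 0 - (-122.451) = 122.451 eV

This energy equals the ionization energy from the n = 2 state of C⁵⁺.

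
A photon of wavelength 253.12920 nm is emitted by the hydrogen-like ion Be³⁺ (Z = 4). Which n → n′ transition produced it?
n = 5 → n = 4

First, find the photon energy from the wavelength (hc = 1239.84 eV·nm):
E = hc/λ = 1239.84 eV·nm / 253.12920 nm = 4.8980521 eV

The energy levels of Be³⁺ satisfy E_n = -13.6057 × 4² / n² eV, so an emission n_i → n_f releases
ΔE = 13.6057 × 4² × (1/n_f² − 1/n_i²) eV.

Setting ΔE equal to the photon energy:
1/n_f² − 1/n_i² = 4.8980521 / (13.6057 × 4²) = 0.022500000

Since 1/n_i² must be positive, we need 1/n_f² > 0.022500000, i.e. n_f ≤ 6. For each allowed n_f, solve n_i = (1/n_f² − 0.022500000)^(−1/2) and check whether it is a whole number:
  n_f = 1: 1/n_i² = 1.000000000 − 0.022500000 = 0.977500000 → n_i = 1.011  (not an integer) ✗
  n_f = 2: 1/n_i² = 0.250000000 − 0.022500000 = 0.227500000 → n_i = 2.097  (not an integer) ✗
  n_f = 3: 1/n_i² = 0.111111111 − 0.022500000 = 0.088611111 → n_i = 3.359  (not an integer) ✗
  n_f = 4: 1/n_i² = 0.062500000 − 0.022500000 = 0.040000000 → n_i = 5.000  → integer, n_i = 5 ✓
  n_f = 5: 1/n_i² = 0.040000000 − 0.022500000 = 0.017500000 → n_i = 7.559  (not an integer) ✗
  n_f = 6: 1/n_i² = 0.027777778 − 0.022500000 = 0.005277778 → n_i = 13.765  (not an integer) ✗

Only n_f = 4 gives an integer upper level, n_i = 5.

The transition is from n = 5 to n = 4 (emission).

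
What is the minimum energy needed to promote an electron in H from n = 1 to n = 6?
13.227764 eV

The energy levels of a hydrogen-like atom are E_n = -13.6057 eV / n².

Energy at n = 1: E_1 = -13.6057 / 1² = -13.605700000 eV
Energy at n = 6: E_6 = -13.6057 / 6² = -0.377936111 eV

The excitation energy is the difference:
ΔE = E_6 - E_1
ΔE = -0.377936111 - (-13.605700000)
ΔE = 13.227764 eV

Since this is positive, energy must be absorbed (photon absorption).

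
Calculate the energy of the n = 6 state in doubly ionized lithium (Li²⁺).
-3.401 eV

For hydrogen-like ions, the energy levels scale with Z²:
E_n = -13.6057 Z² / n² eV

For Li²⁺ (Z = 3) at n = 6:
E_6 = -13.6057 × 3² / 6²
E_6 = -13.6057 × 9 / 36
E_6 = -122.4513 / 36
E_6 = -3.401 eV

The energy is 9 times more negative than hydrogen at the same n due to the stronger nuclear charge.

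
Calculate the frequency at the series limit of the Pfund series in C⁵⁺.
4.74e+15 Hz

The series limit corresponds to the transition from n = ∞ to n = 5.
This is the highest energy (shortest wavelength) transition in the Pfund series.

E_∞ = 0 eV
E_5 = -13.6057 × 6² / 5² = -19.5922 eV

Energy at series limit:
ΔE = E_∞ - E_5 = 0 - (-19.5922) = 19.5922 eV
E = 19.5922 eV × (1.602177 × 10⁻¹⁹ J/eV) = 3.1390e-18 J
f = E/h = 3.1390e-18 J / (6.62607 × 10⁻³⁴ J·s) = 4.74e+15 Hz

This energy equals the ionization energy from the n = 5 state of C⁵⁺.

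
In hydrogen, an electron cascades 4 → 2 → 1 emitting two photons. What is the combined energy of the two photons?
12.75534 eV

The energy levels of hydrogen are E_n = -13.6057 / n² eV.

First transition (4 → 2):
ΔE₁ = |E_2 - E_4|
ΔE₁ = |-3.40142500000 - (-0.85035625000)| = 2.55106875 eV

Second transition (2 → 1):
ΔE₂ = |E_1 - E_2|
ΔE₂ = |-13.60570000000 - (-3.40142500000)| = 10.20427500 eV

Total energy released:
E_total = ΔE₁ + ΔE₂ = 2.55106875 + 10.20427500 = 12.75534 eV

Note: This equals the direct transition 4 → 1: 12.75534 eV ✓
Energy is conserved regardless of the path taken.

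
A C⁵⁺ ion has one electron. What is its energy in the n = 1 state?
-489.805 eV

For hydrogen-like ions, the energy levels scale with Z²:
E_n = -13.6057 Z² / n² eV

For C⁵⁺ (Z = 6) at n = 1:
E_1 = -13.6057 × 6² / 1²
E_1 = -13.6057 × 36 / 1
E_1 = -489.8052 / 1
E_1 = -489.805 eV

The energy is 36 times more negative than hydrogen at the same n due to the stronger nuclear charge.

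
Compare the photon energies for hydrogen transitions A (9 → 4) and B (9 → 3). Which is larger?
9 → 3

Calculate the energy for each transition:

Transition 9 → 4:
ΔE₁ = |E_4 - E_9| = |-13.6057/4² - (-13.6057/9²)|
ΔE₁ = |-0.850356250000 - (-0.167971604938)| = 0.682384645 eV

Transition 9 → 3:
ΔE₂ = |E_3 - E_9| = |-13.6057/3² - (-13.6057/9²)|
ΔE₂ = |-1.511744444444 - (-0.167971604938)| = 1.343772840 eV

Since 1.343772840 eV > 0.682384645 eV, the transition 9 → 3 emits the more energetic photon.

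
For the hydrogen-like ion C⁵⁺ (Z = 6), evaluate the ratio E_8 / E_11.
1.890625

Using E_n = -13.6057 Z² / n² eV with Z = 6:

E_8 = -13.6057 × 6² / 8² = -489.8052 / 64 = -7.65320625 eV
E_11 = -13.6057 × 6² / 11² = -489.8052 / 121 = -4.04797686 eV

The ratio is:
E_8/E_11 = (-7.65320625) / (-4.04797686)
E_8/E_11 = (-489.8052/64) / (-489.8052/121)
E_8/E_11 = 121/64
E_8/E_11 = 1.890625
(Note: the Z² factors cancel in the ratio.)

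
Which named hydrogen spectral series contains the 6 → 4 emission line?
Brackett series

The spectral series in hydrogen are named based on the final (lower) energy level:
- Lyman series: n_final = 1 (ultraviolet)
- Balmer series: n_final = 2 (visible/near-UV)
- Paschen series: n_final = 3 (infrared)
- Brackett series: n_final = 4 (infrared)
- Pfund series: n_final = 5 (far infrared)

Since this transition ends at n = 4, it belongs to the Brackett series.

For reference, this 6 → 4 line has photon energy
ΔE = 13.6057 eV × (1/4² - 1/6²) = 0.47242014 eV,
corresponding to wavelength λ = hc/ΔE = 1239.84 eV·nm / 0.47242014 eV = 2624.44 nm in the infrared region.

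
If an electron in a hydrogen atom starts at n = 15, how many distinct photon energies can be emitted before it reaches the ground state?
105

The electron can occupy levels n = 1, 2, ..., 15 during de-excitation — that is m = 15 - 1 + 1 = 15 distinct levels.

The number of distinct spectral lines equals the number of ways to choose 2 of these m levels (each pair gives one possible emission transition):

Number of lines = m(m-1)/2 = 15×14/2 = 105

These correspond to all possible transitions between the 15 levels:
15 → 14, 15 → 13, 15 → 12, 15 → 11, 15 → 10, 15 → 9, 15 → 8, 15 → 7...

Each transition produces a photon with a unique energy (and thus wavelength). This count does not depend on Z.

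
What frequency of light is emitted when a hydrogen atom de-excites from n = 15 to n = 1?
3.275e+15 Hz

First, find the transition energy:
E_15 = -13.6057 / 15² = -0.0604698 eV
E_1 = -13.6057 / 1² = -13.6057000 eV
|ΔE| = |E_1 - E_15| = 13.5452302 eV

Convert to Joules: E = 13.5452302 eV × (1.602177 × 10⁻¹⁹ J/eV) = 2.17019e-18 J

Using E = hf:
f = E/h = 2.17019e-18 J / (6.62607 × 10⁻³⁴ J·s)
f = 3.275e+15 Hz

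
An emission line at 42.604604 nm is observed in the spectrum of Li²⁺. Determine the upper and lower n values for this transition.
n = 9 → n = 2

First, find the photon energy from the wavelength (hc = 1239.84 eV·nm):
E = hc/λ = 1239.84 eV·nm / 42.604604 nm = 29.101080 eV

The energy levels of Li²⁺ satisfy E_n = -13.6057 × 3² / n² eV, so an emission n_i → n_f releases
ΔE = 13.6057 × 3² × (1/n_f² − 1/n_i²) eV.

Setting ΔE equal to the photon energy:
1/n_f² − 1/n_i² = 29.101080 / (13.6057 × 3²) = 0.23765432

Since 1/n_i² must be positive, we need 1/n_f² > 0.23765432, i.e. n_f ≤ 2. For each allowed n_f, solve n_i = (1/n_f² − 0.23765432)^(−1/2) and check whether it is a whole number:
  n_f = 1: 1/n_i² = 1.00000000 − 0.23765432 = 0.76234568 → n_i = 1.145  (not an integer) ✗
  n_f = 2: 1/n_i² = 0.25000000 − 0.23765432 = 0.01234568 → n_i = 9.000  → integer, n_i = 9 ✓

Only n_f = 2 gives an integer upper level, n_i = 9.

The transition is from n = 9 to n = 2 (emission).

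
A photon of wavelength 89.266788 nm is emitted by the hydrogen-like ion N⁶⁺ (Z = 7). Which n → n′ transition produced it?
n = 12 → n = 6

First, find the photon energy from the wavelength (hc = 1239.84 eV·nm):
E = hc/λ = 1239.84 eV·nm / 89.266788 nm = 13.889152 eV

The energy levels of N⁶⁺ satisfy E_n = -13.6057 × 7² / n² eV, so an emission n_i → n_f releases
ΔE = 13.6057 × 7² × (1/n_f² − 1/n_i²) eV.

Setting ΔE equal to the photon energy:
1/n_f² − 1/n_i² = 13.889152 / (13.6057 × 7²) = 0.020833333

Since 1/n_i² must be positive, we need 1/n_f² > 0.020833333, i.e. n_f ≤ 6. For each allowed n_f, solve n_i = (1/n_f² − 0.020833333)^(−1/2) and check whether it is a whole number:
  n_f = 1: 1/n_i² = 1.000000000 − 0.020833333 = 0.979166667 → n_i = 1.011  (not an integer) ✗
  n_f = 2: 1/n_i² = 0.250000000 − 0.020833333 = 0.229166667 → n_i = 2.089  (not an integer) ✗
  n_f = 3: 1/n_i² = 0.111111111 − 0.020833333 = 0.090277778 → n_i = 3.328  (not an integer) ✗
  n_f = 4: 1/n_i² = 0.062500000 − 0.020833333 = 0.041666667 → n_i = 4.899  (not an integer) ✗
  n_f = 5: 1/n_i² = 0.040000000 − 0.020833333 = 0.019166667 → n_i = 7.223  (not an integer) ✗
  n_f = 6: 1/n_i² = 0.027777778 − 0.020833333 = 0.006944445 → n_i = 12.000  → integer, n_i = 12 ✓

Only n_f = 6 gives an integer upper level, n_i = 12.

The transition is from n = 12 to n = 6 (emission).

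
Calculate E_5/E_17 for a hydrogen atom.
11.560

Using E_n = -13.6057 Z² / n² eV with Z = 1:

E_5 = -13.6057 / 5² = -13.6057 / 25 = -0.544228000 eV
E_17 = -13.6057 / 17² = -13.6057 / 289 = -0.047078547 eV

The ratio is:
E_5/E_17 = (-0.544228000) / (-0.047078547)
E_5/E_17 = (-13.6057/25) / (-13.6057/289)
E_5/E_17 = 289/25
E_5/E_17 = 11.560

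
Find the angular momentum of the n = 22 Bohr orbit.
2.32006e-33 J·s (or 22ℏ)

In the Bohr model, angular momentum is quantized:
L = nℏ

where ℏ = h/(2π) = 1.0545718e-34 J·s

For n = 22:
L = 22 × 1.0545718e-34 J·s
L = 2.32006e-33 J·s

This can also be written as L = 22ℏ.
The angular momentum is an integer multiple of the reduced Planck constant.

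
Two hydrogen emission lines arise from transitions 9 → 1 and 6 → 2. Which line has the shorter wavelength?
9 → 1

Calculate the energy for each transition:

Transition 9 → 1:
ΔE₁ = |E_1 - E_9| = |-13.6057/1² - (-13.6057/9²)|
ΔE₁ = |-13.605700000 - (-0.167971605)| = 13.437728 eV

Transition 6 → 2:
ΔE₂ = |E_2 - E_6| = |-13.6057/2² - (-13.6057/6²)|
ΔE₂ = |-3.401425000 - (-0.377936111)| = 3.023489 eV

Since 13.437728 eV > 3.023489 eV, the transition 9 → 1 emits the more energetic photon.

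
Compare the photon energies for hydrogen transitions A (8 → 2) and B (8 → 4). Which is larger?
8 → 2

Calculate the energy for each transition:

Transition 8 → 2:
ΔE₁ = |E_2 - E_8| = |-13.6057/2² - (-13.6057/8²)|
ΔE₁ = |-3.401425000 - (-0.212589063)| = 3.188836 eV

Transition 8 → 4:
ΔE₂ = |E_4 - E_8| = |-13.6057/4² - (-13.6057/8²)|
ΔE₂ = |-0.850356250 - (-0.212589063)| = 0.637767 eV

Since 3.188836 eV > 0.637767 eV, the transition 8 → 2 emits the more energetic photon.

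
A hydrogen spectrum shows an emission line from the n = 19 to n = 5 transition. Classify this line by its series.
Pfund series

The spectral series in hydrogen are named based on the final (lower) energy level:
- Lyman series: n_final = 1 (ultraviolet)
- Balmer series: n_final = 2 (visible/near-UV)
- Paschen series: n_final = 3 (infrared)
- Brackett series: n_final = 4 (infrared)
- Pfund series: n_final = 5 (far infrared)

Since this transition ends at n = 5, it belongs to the Pfund series.

For reference, this 19 → 5 line has photon energy
ΔE = 13.6057 eV × (1/5² - 1/19²) = 0.506539080 eV,
corresponding to wavelength λ = hc/ΔE = 1239.84 eV·nm / 0.506539080 eV = 2447.669 nm in the far infrared region.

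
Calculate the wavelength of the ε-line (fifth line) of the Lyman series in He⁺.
23.432532 nm

The lines of a series are numbered from the longest wavelength (smallest ΔE) outward; the fifth line is the transition from n = n_f + 5 to n_f.
The Lyman series has all transitions ending at n_f = 1.

For He⁺ (Z = 2), the fifth line (ε-line) is the jump from n = 6 to n = 1:
E_6 = -13.6057 × 2² / 6² = -1.51174444 eV
E_1 = -13.6057 × 2² / 1² = -54.42280000 eV
ΔE = E_6 - E_1 = 52.91105556 eV

λ = hc/E = 1239.84 eV·nm / 52.91105556 eV
λ = 23.432532 nm

This is the ε-line of the Lyman series in He⁺.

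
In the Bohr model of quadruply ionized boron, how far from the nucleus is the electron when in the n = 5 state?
0.264589 nm (or 2.645886 Å)

The Bohr radius formula is:
r_n = n² a₀ / Z

where a₀ = 0.052917721 nm is the Bohr radius.

For B⁴⁺ (Z = 5) at n = 5:
r_5 = 5² × 0.052917721 nm / 5
r_5 = 25 × 0.052917721 nm / 5
r_5 = 1.3229430 nm / 5
r_5 = 0.264589 nm

The electron orbits at approximately 0.264589 nm from the nucleus.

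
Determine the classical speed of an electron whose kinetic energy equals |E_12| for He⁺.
3.64615e+05 m/s (or 0.12162% of c)

The binding energy at n = 12 for He⁺ is:
E_12 = -13.6057 × 2²/12² = -0.377936111 eV
|E_12| = 0.377936111 eV

Convert to Joules:
KE = 0.377936111 eV × (1.602177 × 10⁻¹⁹ J/eV) = 6.0552054e-20 J

Using KE = ½mv²:
v = √(2·KE/m_e)
v = √(2 × 6.0552054e-20 J / 9.10938 × 10⁻³¹ kg)
v = 3.64615e+05 m/s

This is approximately 0.12162% the speed of light.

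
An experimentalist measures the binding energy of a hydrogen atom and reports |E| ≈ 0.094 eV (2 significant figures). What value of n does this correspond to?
n = 12

The exact energy levels follow E_n = -13.6057 eV / n².

The measured value (-0.094 eV) is reported to only 2 significant figures, so we must test candidate n values and see which one matches to that precision.

Candidate energies:
  n = 10:  E = -13.6057/10² = -0.13606 eV
  n = 11:  E = -13.6057/11² = -0.11244 eV
  n = 12:  E = -13.6057/12² = -0.09448 eV  ← matches
  n = 13:  E = -13.6057/13² = -0.08051 eV
  n = 14:  E = -13.6057/14² = -0.06942 eV

Checking against the measurement of -0.094 eV (2 sig figs), only n = 12 agrees:
E_12 = -0.09448 eV, which rounds to -0.094 eV ✓

Therefore n = 12.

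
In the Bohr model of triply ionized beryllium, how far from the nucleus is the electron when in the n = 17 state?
3.8233 nm (or 38.2331 Å)

The Bohr radius formula is:
r_n = n² a₀ / Z

where a₀ = 0.0529177 nm is the Bohr radius.

For Be³⁺ (Z = 4) at n = 17:
r_17 = 17² × 0.0529177 nm / 4
r_17 = 289 × 0.0529177 nm / 4
r_17 = 15.29322 nm / 4
r_17 = 3.8233 nm

The electron orbits at approximately 3.8233 nm from the nucleus.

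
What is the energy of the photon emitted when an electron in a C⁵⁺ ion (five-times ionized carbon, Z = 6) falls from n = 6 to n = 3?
40.817100 eV

The energy levels are E_n = -13.6057 Z² eV / n².

Energy at n = 6: E_6 = -13.6057 × 6² / 6² = -13.605700000 eV
Energy at n = 3: E_3 = -13.6057 × 6² / 3² = -54.422800000 eV

For emission (electron falling to lower state), the photon energy is:
E_photon = E_6 - E_3 = |-13.605700000 - (-54.422800000)|
E_photon = 40.817100 eV

This energy is carried away by the emitted photon.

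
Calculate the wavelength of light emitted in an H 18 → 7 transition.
5260.81645 nm

First, find the transition energy using E_n = -13.6057 / n² eV:
E_18 = -13.6057 / 18² = -0.04199290123 eV
E_7 = -13.6057 / 7² = -0.27766734694 eV

Photon energy: |ΔE| = |E_7 - E_18| = 0.23567444571 eV

Convert to wavelength using E = hc/λ with hc = 1239.84 eV·nm:
λ = hc/E = 1239.84 eV·nm / 0.23567444571 eV
λ = 5260.81645 nm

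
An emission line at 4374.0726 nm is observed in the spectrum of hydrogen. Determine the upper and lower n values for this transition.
n = 12 → n = 6

First, find the photon energy from the wavelength (hc = 1239.84 eV·nm):
E = hc/λ = 1239.84 eV·nm / 4374.0726 nm = 0.28345209 eV

The energy levels of hydrogen satisfy E_n = -13.6057 / n² eV, so an emission n_i → n_f releases
ΔE = 13.6057 × (1/n_f² − 1/n_i²) eV.

Setting ΔE equal to the photon energy:
1/n_f² − 1/n_i² = 0.28345209 / 13.6057 = 0.020833334

Since 1/n_i² must be positive, we need 1/n_f² > 0.020833334, i.e. n_f ≤ 6. For each allowed n_f, solve n_i = (1/n_f² − 0.020833334)^(−1/2) and check whether it is a whole number:
  n_f = 1: 1/n_i² = 1.000000000 − 0.020833334 = 0.979166666 → n_i = 1.011  (not an integer) ✗
  n_f = 2: 1/n_i² = 0.250000000 − 0.020833334 = 0.229166666 → n_i = 2.089  (not an integer) ✗
  n_f = 3: 1/n_i² = 0.111111111 − 0.020833334 = 0.090277777 → n_i = 3.328  (not an integer) ✗
  n_f = 4: 1/n_i² = 0.062500000 − 0.020833334 = 0.041666666 → n_i = 4.899  (not an integer) ✗
  n_f = 5: 1/n_i² = 0.040000000 − 0.020833334 = 0.019166666 → n_i = 7.223  (not an integer) ✗
  n_f = 6: 1/n_i² = 0.027777778 − 0.020833334 = 0.006944444 → n_i = 12.000  → integer, n_i = 12 ✓

Only n_f = 6 gives an integer upper level, n_i = 12.

The transition is from n = 12 to n = 6 (emission).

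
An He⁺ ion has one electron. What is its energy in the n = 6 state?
-1.5117 eV

For hydrogen-like ions, the energy levels scale with Z²:
E_n = -13.6057 Z² / n² eV

For He⁺ (Z = 2) at n = 6:
E_6 = -13.6057 × 2² / 6²
E_6 = -13.6057 × 4 / 36
E_6 = -54.4228 / 36
E_6 = -1.5117 eV

The energy is 4 times more negative than hydrogen at the same n due to the stronger nuclear charge.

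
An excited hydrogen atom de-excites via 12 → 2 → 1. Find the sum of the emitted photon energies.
13.51 eV

The energy levels of hydrogen are E_n = -13.6057 / n² eV.

First transition (12 → 2):
ΔE₁ = |E_2 - E_12|
ΔE₁ = |-3.40142500 - (-0.09448403)| = 3.30694 eV

Second transition (2 → 1):
ΔE₂ = |E_1 - E_2|
ΔE₂ = |-13.60570000 - (-3.40142500)| = 10.20428 eV

Total energy released:
E_total = ΔE₁ + ΔE₂ = 3.30694 + 10.20428 = 13.51 eV

Note: This equals the direct transition 12 → 1: 13.51 eV ✓
Energy is conserved regardless of the path taken.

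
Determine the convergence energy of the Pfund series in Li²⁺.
4.898 eV

The series limit corresponds to the transition from n = ∞ to n = 5.
This is the highest energy (shortest wavelength) transition in the Pfund series.

E_∞ = 0 eV
E_5 = -13.6057 × 3² / 5² = -4.898 eV

Energy at series limit:
ΔE = E_∞ - E_5 = 0 - (-4.898) = 4.898 eV

This energy equals the ionization energy from the n = 5 state of Li²⁺.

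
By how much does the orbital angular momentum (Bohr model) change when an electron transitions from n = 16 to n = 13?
3.164e-34 J·s (or 3ℏ)

In the Bohr model, L_n = nℏ where ℏ = 1.05457e-34 J·s.

L_16 = 16ℏ = 1.68731e-33 J·s
L_13 = 13ℏ = 1.37094e-33 J·s

ΔL = L_16 - L_13 = (16 - 13)ℏ = 3ℏ
ΔL = 3 × 1.05457e-34 J·s = 3.164e-34 J·s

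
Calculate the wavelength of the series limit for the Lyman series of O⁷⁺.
1.424 nm

The series limit corresponds to the transition from n = ∞ to n = 1.
This is the highest energy (shortest wavelength) transition in the Lyman series.

E_∞ = 0 eV
E_1 = -13.6057 × 8² / 1² = -870.76480 eV

Energy at series limit:
ΔE = E_∞ - E_1 = 0 - (-870.76480) = 870.76480 eV
λ = hc/E = 1239.84 eV·nm / 870.76480 eV = 1.424 nm

This energy equals the ionization energy from the n = 1 state of O⁷⁺.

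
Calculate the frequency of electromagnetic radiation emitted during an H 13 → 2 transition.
8.03e+14 Hz

First, find the transition energy:
E_13 = -13.6057 / 13² = -0.08050710 eV
E_2 = -13.6057 / 2² = -3.40142500 eV
|ΔE| = |E_2 - E_13| = 3.32091790 eV

Convert to Joules: E = 3.32091790 eV × (1.602177 × 10⁻¹⁹ J/eV) = 5.3207e-19 J

Using E = hf:
f = E/h = 5.3207e-19 J / (6.62607 × 10⁻³⁴ J·s)
f = 8.03e+14 Hz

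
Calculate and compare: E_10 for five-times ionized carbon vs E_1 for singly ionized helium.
He⁺ at n = 1 (E = -54.42 eV)

Using E_n = -13.6057 Z² / n² eV:

C⁵⁺ (Z = 6) at n = 10:
E = -13.6057 × 6² / 10² = -13.6057 × 36 / 100 = -4.89805 eV

He⁺ (Z = 2) at n = 1:
E = -13.6057 × 2² / 1² = -13.6057 × 4 / 1 = -54.42280 eV

Since -54.42280 eV < -4.89805 eV,
He⁺ at n = 1 is more tightly bound (requires more energy to ionize).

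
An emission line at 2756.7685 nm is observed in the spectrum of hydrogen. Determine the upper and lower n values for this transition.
n = 12 → n = 5

First, find the photon energy from the wavelength (hc = 1239.84 eV·nm):
E = hc/λ = 1239.84 eV·nm / 2756.7685 nm = 0.44974397 eV

The energy levels of hydrogen satisfy E_n = -13.6057 / n² eV, so an emission n_i → n_f releases
ΔE = 13.6057 × (1/n_f² − 1/n_i²) eV.

Setting ΔE equal to the photon energy:
1/n_f² − 1/n_i² = 0.44974397 / 13.6057 = 0.033055555

Since 1/n_i² must be positive, we need 1/n_f² > 0.033055555, i.e. n_f ≤ 5. For each allowed n_f, solve n_i = (1/n_f² − 0.033055555)^(−1/2) and check whether it is a whole number:
  n_f = 1: 1/n_i² = 1.000000000 − 0.033055555 = 0.966944445 → n_i = 1.017  (not an integer) ✗
  n_f = 2: 1/n_i² = 0.250000000 − 0.033055555 = 0.216944445 → n_i = 2.147  (not an integer) ✗
  n_f = 3: 1/n_i² = 0.111111111 − 0.033055555 = 0.078055556 → n_i = 3.579  (not an integer) ✗
  n_f = 4: 1/n_i² = 0.062500000 − 0.033055555 = 0.029444445 → n_i = 5.828  (not an integer) ✗
  n_f = 5: 1/n_i² = 0.040000000 − 0.033055555 = 0.006944445 → n_i = 12.000  → integer, n_i = 12 ✓

Only n_f = 5 gives an integer upper level, n_i = 12.

The transition is from n = 12 to n = 5 (emission).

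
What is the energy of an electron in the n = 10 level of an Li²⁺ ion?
-1.2245 eV

For hydrogen-like ions, the energy levels scale with Z²:
E_n = -13.6057 Z² / n² eV

For Li²⁺ (Z = 3) at n = 10:
E_10 = -13.6057 × 3² / 10²
E_10 = -13.6057 × 9 / 100
E_10 = -122.4513 / 100
E_10 = -1.2245 eV

The energy is 9 times more negative than hydrogen at the same n due to the stronger nuclear charge.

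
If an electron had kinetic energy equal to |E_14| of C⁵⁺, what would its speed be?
9.376e+05 m/s (or 0.313% of c)

The binding energy at n = 14 for C⁵⁺ is:
E_14 = -13.6057 × 6²/14² = -2.499006 eV
|E_14| = 2.499006 eV

Convert to Joules:
KE = 2.499006 eV × (1.602177 × 10⁻¹⁹ J/eV) = 4.00385e-19 J

Using KE = ½mv²:
v = √(2·KE/m_e)
v = √(2 × 4.00385e-19 J / 9.10938 × 10⁻³¹ kg)
v = 9.376e+05 m/s

This is approximately 0.313% the speed of light.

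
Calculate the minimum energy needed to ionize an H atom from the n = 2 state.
3.401 eV

The ionization energy is the energy needed to remove the electron completely (n → ∞).

For hydrogen, E_n = -13.6057 eV / n².

At n = 2: E_2 = -13.6057 / 2² = -3.401425 eV
At n = ∞: E_∞ = 0 eV

Ionization energy = E_∞ - E_2 = 0 - (-3.401425) = 3.401425 eV
Ionization energy ≈ 3.401 eV

This is also called the binding energy of the electron in state n = 2.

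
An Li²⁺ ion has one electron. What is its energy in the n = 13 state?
-0.724564 eV

For hydrogen-like ions, the energy levels scale with Z²:
E_n = -13.6057 Z² / n² eV

For Li²⁺ (Z = 3) at n = 13:
E_13 = -13.6057 × 3² / 13²
E_13 = -13.6057 × 9 / 169
E_13 = -122.4513 / 169
E_13 = -0.724564 eV

The energy is 9 times more negative than hydrogen at the same n due to the stronger nuclear charge.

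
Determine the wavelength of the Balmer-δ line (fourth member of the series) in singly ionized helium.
102.517 nm

The lines of a series are numbered from the longest wavelength (smallest ΔE) outward; the fourth line is the transition from n = n_f + 4 to n_f.
The Balmer series has all transitions ending at n_f = 2.

For He⁺ (Z = 2), the fourth line (δ-line) is the jump from n = 6 to n = 2:
E_6 = -13.6057 × 2² / 6² = -1.511744 eV
E_2 = -13.6057 × 2² / 2² = -13.605700 eV
ΔE = E_6 - E_2 = 12.093956 eV

λ = hc/E = 1239.84 eV·nm / 12.093956 eV
λ = 102.517 nm

This is the δ-line of the Balmer series in He⁺.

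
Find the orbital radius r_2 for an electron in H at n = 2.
0.211671 nm (or 2.116709 Å)

The Bohr radius formula is:
r_n = n² a₀ / Z

where a₀ = 0.052917721 nm is the Bohr radius.

For H (Z = 1) at n = 2:
r_2 = 2² × 0.052917721 nm / 1
r_2 = 4 × 0.052917721 nm / 1
r_2 = 0.2116709 nm / 1
r_2 = 0.211671 nm

The electron orbits at approximately 0.211671 nm from the nucleus.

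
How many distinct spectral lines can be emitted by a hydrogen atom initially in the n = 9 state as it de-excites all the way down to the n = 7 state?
3

The electron can occupy levels n = 7, 8, ..., 9 during de-excitation — that is m = 9 - 7 + 1 = 3 distinct levels.

The number of distinct spectral lines equals the number of ways to choose 2 of these m levels (each pair gives one possible emission transition):

Number of lines = m(m-1)/2 = 3×2/2 = 3

These correspond to all possible transitions between the 3 levels:
9 → 8, 9 → 7, 8 → 7

Each transition produces a photon with a unique energy (and thus wavelength). This count does not depend on Z.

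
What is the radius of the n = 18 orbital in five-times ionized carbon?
2.8576 nm (or 28.5756 Å)

The Bohr radius formula is:
r_n = n² a₀ / Z

where a₀ = 0.0529177 nm is the Bohr radius.

For C⁵⁺ (Z = 6) at n = 18:
r_18 = 18² × 0.0529177 nm / 6
r_18 = 324 × 0.0529177 nm / 6
r_18 = 17.14533 nm / 6
r_18 = 2.8576 nm

The electron orbits at approximately 2.8576 nm from the nucleus.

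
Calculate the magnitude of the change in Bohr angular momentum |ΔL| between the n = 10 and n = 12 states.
2.109e-34 J·s (or 2ℏ)

In the Bohr model, L_n = nℏ where ℏ = 1.05457e-34 J·s.

L_12 = 12ℏ = 1.26548e-33 J·s
L_10 = 10ℏ = 1.05457e-33 J·s

ΔL = L_12 - L_10 = (12 - 10)ℏ = 2ℏ
ΔL = 2 × 1.05457e-34 J·s = 2.109e-34 J·s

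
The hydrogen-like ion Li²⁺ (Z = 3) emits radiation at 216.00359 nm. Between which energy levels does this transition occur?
n = 8 → n = 4

First, find the photon energy from the wavelength (hc = 1239.84 eV·nm):
E = hc/λ = 1239.84 eV·nm / 216.00359 nm = 5.7399046 eV

The energy levels of Li²⁺ satisfy E_n = -13.6057 × 3² / n² eV, so an emission n_i → n_f releases
ΔE = 13.6057 × 3² × (1/n_f² − 1/n_i²) eV.

Setting ΔE equal to the photon energy:
1/n_f² − 1/n_i² = 5.7399046 / (13.6057 × 3²) = 0.046874999

Since 1/n_i² must be positive, we need 1/n_f² > 0.046874999, i.e. n_f ≤ 4. For each allowed n_f, solve n_i = (1/n_f² − 0.046874999)^(−1/2) and check whether it is a whole number:
  n_f = 1: 1/n_i² = 1.000000000 − 0.046874999 = 0.953125001 → n_i = 1.024  (not an integer) ✗
  n_f = 2: 1/n_i² = 0.250000000 − 0.046874999 = 0.203125001 → n_i = 2.219  (not an integer) ✗
  n_f = 3: 1/n_i² = 0.111111111 − 0.046874999 = 0.064236112 → n_i = 3.946  (not an integer) ✗
  n_f = 4: 1/n_i² = 0.062500000 − 0.046874999 = 0.015625001 → n_i = 8.000  → integer, n_i = 8 ✓

Only n_f = 4 gives an integer upper level, n_i = 8.

The transition is from n = 8 to n = 4 (emission).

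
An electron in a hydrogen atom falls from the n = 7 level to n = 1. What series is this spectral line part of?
Lyman series

The spectral series in hydrogen are named based on the final (lower) energy level:
- Lyman series: n_final = 1 (ultraviolet)
- Balmer series: n_final = 2 (visible/near-UV)
- Paschen series: n_final = 3 (infrared)
- Brackett series: n_final = 4 (infrared)
- Pfund series: n_final = 5 (far infrared)

Since this transition ends at n = 1, it belongs to the Lyman series.

For reference, this 7 → 1 line has photon energy
ΔE = 13.6057 eV × (1/1² - 1/7²) = 13.3280 eV,
corresponding to wavelength λ = hc/ΔE = 1239.84 eV·nm / 13.3280 eV = 93.03 nm in the ultraviolet region.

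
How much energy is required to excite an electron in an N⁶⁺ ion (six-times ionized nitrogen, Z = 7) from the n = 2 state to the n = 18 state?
164.612 eV

The energy levels of a hydrogen-like atom are E_n = -13.6057 Z² eV / n².

Energy at n = 2: E_2 = -13.6057 × 7² / 2² = -166.669825 eV
Energy at n = 18: E_18 = -13.6057 × 7² / 18² = -2.057652 eV

The excitation energy is the difference:
ΔE = E_18 - E_2
ΔE = -2.057652 - (-166.669825)
ΔE = 164.612 eV

Since this is positive, energy must be absorbed (photon absorption).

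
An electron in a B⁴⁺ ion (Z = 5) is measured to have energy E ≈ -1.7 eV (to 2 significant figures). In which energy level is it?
n = 14

The exact energy levels follow E_n = -13.6057 Z² / n² eV with Z = 5.

The measured value (-1.7 eV) is reported to only 2 significant figures, so we must test candidate n values and see which one matches to that precision.

Candidate energies:
  n = 12:  E = -13.6057 × 5² / 12² = -2.36210 eV
  n = 13:  E = -13.6057 × 5² / 13² = -2.01268 eV
  n = 14:  E = -13.6057 × 5² / 14² = -1.73542 eV  ← matches
  n = 15:  E = -13.6057 × 5² / 15² = -1.51174 eV
  n = 16:  E = -13.6057 × 5² / 16² = -1.32868 eV

Checking against the measurement of -1.7 eV (2 sig figs), only n = 14 agrees:
E_14 = -1.73542 eV, which rounds to -1.7 eV ✓

Therefore n = 14.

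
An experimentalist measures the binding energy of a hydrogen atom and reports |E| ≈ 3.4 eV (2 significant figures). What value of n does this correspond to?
n = 2

The exact energy levels follow E_n = -13.6057 eV / n².

The measured value (-3.4 eV) is reported to only 2 significant figures, so we must test candidate n values and see which one matches to that precision.

Candidate energies:
  n = 1:  E = -13.6057/1² = -13.60570 eV
  n = 2:  E = -13.6057/2² = -3.40143 eV  ← matches
  n = 3:  E = -13.6057/3² = -1.51174 eV
  n = 4:  E = -13.6057/4² = -0.85036 eV

Checking against the measurement of -3.4 eV (2 sig figs), only n = 2 agrees:
E_2 = -3.40143 eV, which rounds to -3.4 eV ✓

Therefore n = 2.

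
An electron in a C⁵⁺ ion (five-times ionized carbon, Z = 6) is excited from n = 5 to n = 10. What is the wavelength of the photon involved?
84.376 nm

First, find the transition energy using E_n = -13.6057 Z² / n² eV:
E_5 = -13.6057 × 6² / 5² = -19.59221 eV
E_10 = -13.6057 × 6² / 10² = -4.89805 eV

Photon energy: |ΔE| = |E_10 - E_5| = 14.69416 eV

Convert to wavelength using E = hc/λ with hc = 1239.84 eV·nm:
λ = hc/E = 1239.84 eV·nm / 14.69416 eV
λ = 84.376 nm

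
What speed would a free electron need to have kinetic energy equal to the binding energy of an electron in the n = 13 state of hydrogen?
1.68e+05 m/s (or 0.056134% of c)

The binding energy at n = 13 for hydrogen is:
E_13 = -13.6057/13² = -0.08050710 eV
|E_13| = 0.08050710 eV

Convert to Joules:
KE = 0.08050710 eV × (1.602177 × 10⁻¹⁹ J/eV) = 1.2899e-20 J

Using KE = ½mv²:
v = √(2·KE/m_e)
v = √(2 × 1.2899e-20 J / 9.10938 × 10⁻³¹ kg)
v = 1.68e+05 m/s

This is approximately 0.056134% the speed of light.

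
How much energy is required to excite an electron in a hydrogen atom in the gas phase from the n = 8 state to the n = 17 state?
0.1655 eV

The energy levels of a hydrogen-like atom are E_n = -13.6057 eV / n².

Energy at n = 8: E_8 = -13.6057 / 8² = -0.2125891 eV
Energy at n = 17: E_17 = -13.6057 / 17² = -0.0470785 eV

The excitation energy is the difference:
ΔE = E_17 - E_8
ΔE = -0.0470785 - (-0.2125891)
ΔE = 0.1655 eV

Since this is positive, energy must be absorbed (photon absorption).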